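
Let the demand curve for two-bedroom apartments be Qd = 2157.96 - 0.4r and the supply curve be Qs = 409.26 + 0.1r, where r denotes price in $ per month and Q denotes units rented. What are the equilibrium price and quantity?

The market clears where 2157.96 - 0.4r = 409.26 + 0.1r. Rearranging, 0.5r = 1748.7, hence r* = 3497.4.
Substitute back: Q* = 2157.96 - 0.4(3497.4) = 759.

r* = 3497.4, Q* = 759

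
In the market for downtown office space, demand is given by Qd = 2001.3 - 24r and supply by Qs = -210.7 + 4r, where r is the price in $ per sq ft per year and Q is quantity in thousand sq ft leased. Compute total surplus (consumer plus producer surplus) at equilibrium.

Total surplus = 1617.013125

The market clears where 2001.3 - 24r = -210.7 + 4r. Rearranging, 28r = 2212, hence r* = 79.
Plugging r* into demand: Q* = 2001.3 - 24(79) = 105.3.
Demand choke price = 83.3875; supply choke price = 52.675. CS = ½(83.3875 - 79)(105.3) = 231.001875; PS = ½(79 - 52.675)(105.3) = 1386.01125. Total surplus = 1617.013125.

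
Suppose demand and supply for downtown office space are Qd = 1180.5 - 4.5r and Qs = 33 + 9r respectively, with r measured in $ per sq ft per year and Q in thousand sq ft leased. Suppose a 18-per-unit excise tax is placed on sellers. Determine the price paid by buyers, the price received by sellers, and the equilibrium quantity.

r_b = 97, r_s = 79, Q = 744

The tax drives a wedge r_b - r_s = 18. Substituting r_s = r_b - 18 into supply: Qs = -129 + 9r_b.
Equate demand and the shifted supply: 1180.5 - 4.5r_b = -129 + 9r_b, giving 13.5r_b = 1309.5, so r_b = 97.
Then r_s = 97 - 18 = 79 and Q = 1180.5 - 4.5(97) = 744.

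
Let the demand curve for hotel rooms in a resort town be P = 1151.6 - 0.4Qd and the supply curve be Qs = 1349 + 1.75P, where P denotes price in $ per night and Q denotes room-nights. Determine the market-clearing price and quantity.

P* = 360, Q* = 1979

In direct form, Qd = 2879 - 2.5P.
The market clears where 2879 - 2.5P = 1349 + 1.75P. Rearranging, 4.25P = 1530, hence P* = 360.
From the demand curve, Q* = 2879 - 2.5(360) = 1979.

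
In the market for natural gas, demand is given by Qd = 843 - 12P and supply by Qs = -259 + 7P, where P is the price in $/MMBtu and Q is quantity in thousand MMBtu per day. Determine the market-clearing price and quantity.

P* = 58, Q* = 147

The market clears where 843 - 12P = -259 + 7P. Rearranging, 19P = 1102, hence P* = 58.
From the demand curve, Q* = 843 - 12(58) = 147.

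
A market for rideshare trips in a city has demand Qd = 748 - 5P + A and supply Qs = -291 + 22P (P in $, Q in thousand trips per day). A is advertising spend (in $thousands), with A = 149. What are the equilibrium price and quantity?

With A = 149, demand is Qd = 897 - 5P.
Equating demand and supply, 897 - 5P = -291 + 22P gives 27P = 1188, so P* = 44.
Substitute back: Q* = 897 - 5(44) = 677.

P* = 44, Q* = 677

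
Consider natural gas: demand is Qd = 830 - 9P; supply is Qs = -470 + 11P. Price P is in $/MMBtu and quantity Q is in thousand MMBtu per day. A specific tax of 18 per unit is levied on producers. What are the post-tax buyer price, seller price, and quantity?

The tax drives a wedge P_b - P_s = 18. Substituting P_s = P_b - 18 into supply: Qs = -668 + 11P_b.
Set Qd = Qs: 830 - 9P_b = -668 + 11P_b, so 1498 = 20P_b and P_b = 74.9.
So P_s = 56.9 and the quantity traded is Q = 830 - 9(74.9) = 155.9.

P_b = 74.9, P_s = 56.9, Q = 155.9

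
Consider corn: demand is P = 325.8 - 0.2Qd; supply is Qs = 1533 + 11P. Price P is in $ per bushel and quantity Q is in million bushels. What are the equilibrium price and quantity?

P* = 6, Q* = 1599

Rewriting in direct form: Qd = 1629 - 5P.
Set Qd = Qs: 1629 - 5P = 1533 + 11P, so 96 = 16P and P* = 6.
Plugging P* into demand: Q* = 1629 - 5(6) = 1599.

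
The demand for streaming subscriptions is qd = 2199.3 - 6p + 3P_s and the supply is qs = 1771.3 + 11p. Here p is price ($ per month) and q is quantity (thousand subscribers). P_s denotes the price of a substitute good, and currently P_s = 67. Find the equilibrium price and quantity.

p* = 37, q* = 2178.3

With P_s = 67, demand is qd = 2400.3 - 6p.
Set qd = qs: 2400.3 - 6p = 1771.3 + 11p, so 629 = 17p and p* = 37.
Plugging p* into demand: q* = 2400.3 - 6(37) = 2178.3.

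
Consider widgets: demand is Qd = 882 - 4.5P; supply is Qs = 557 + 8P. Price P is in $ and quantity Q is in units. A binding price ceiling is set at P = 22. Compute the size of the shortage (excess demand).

Evaluating both curves at the ceiling price 22 gives Qd = 783, Qs = 733.
Shortage = Qd - Qs = 783 - 733 = 50.

Shortage = 50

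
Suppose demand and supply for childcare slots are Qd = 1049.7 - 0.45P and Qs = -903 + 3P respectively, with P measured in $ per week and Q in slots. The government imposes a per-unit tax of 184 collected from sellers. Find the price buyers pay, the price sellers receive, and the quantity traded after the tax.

The tax drives a wedge P_b - P_s = 184. Substituting P_s = P_b - 184 into supply: Qs = -1455 + 3P_b.
Equate demand and the shifted supply: 1049.7 - 0.45P_b = -1455 + 3P_b, giving 3.45P_b = 2504.7, so P_b = 726.
Then P_s = 726 - 184 = 542 and Q = 1049.7 - 0.45(726) = 723.

P_b = 726, P_s = 542, Q = 723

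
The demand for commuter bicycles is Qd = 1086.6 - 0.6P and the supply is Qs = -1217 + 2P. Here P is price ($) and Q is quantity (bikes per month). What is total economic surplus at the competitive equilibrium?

The market clears where 1086.6 - 0.6P = -1217 + 2P. Rearranging, 2.6P = 2303.6, hence P* = 886.
From the demand curve, Q* = 1086.6 - 0.6(886) = 555.
Demand choke price = 1811; supply choke price = 608.5. CS = ½(1811 - 886)(555) = 256687.5; PS = ½(886 - 608.5)(555) = 77006.25. Total surplus = 333693.75.

Total surplus = 333693.75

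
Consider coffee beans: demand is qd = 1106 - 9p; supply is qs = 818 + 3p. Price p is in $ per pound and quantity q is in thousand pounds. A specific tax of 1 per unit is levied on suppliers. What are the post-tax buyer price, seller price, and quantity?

p_b = 24.25, p_s = 23.25, q = 887.75

The tax drives a wedge p_b - p_s = 1. Substituting p_s = p_b - 1 into supply: qs = 815 + 3p_b.
Equate demand and the shifted supply: 1106 - 9p_b = 815 + 3p_b, giving 12p_b = 291, so p_b = 24.25.
So p_s = 23.25 and the quantity traded is q = 1106 - 9(24.25) = 887.75.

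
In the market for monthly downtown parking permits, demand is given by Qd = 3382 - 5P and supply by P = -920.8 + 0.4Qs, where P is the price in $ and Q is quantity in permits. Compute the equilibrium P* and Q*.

P* = 144, Q* = 2662

Solving each curve for Q: Qs = 2302 + 2.5P.
The market clears where 3382 - 5P = 2302 + 2.5P. Rearranging, 7.5P = 1080, hence P* = 144.
Then Q* = 3382 - 5(144) = 2662.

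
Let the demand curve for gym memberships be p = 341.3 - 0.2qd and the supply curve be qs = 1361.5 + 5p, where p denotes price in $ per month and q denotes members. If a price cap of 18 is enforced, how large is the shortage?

Rewriting in direct form: qd = 1706.5 - 5p.
Evaluating both curves at the ceiling price 18 gives qd = 1616.5, qs = 1451.5.
Shortage = qd - qs = 1616.5 - 1451.5 = 165.

Shortage = 165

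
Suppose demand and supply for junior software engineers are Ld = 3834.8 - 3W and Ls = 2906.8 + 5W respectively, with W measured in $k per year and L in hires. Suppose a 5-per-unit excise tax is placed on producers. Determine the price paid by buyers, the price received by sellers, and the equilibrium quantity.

W_b = 119.125, W_s = 114.125, L = 3477.425

The tax drives a wedge W_b - W_s = 5. Substituting W_s = W_b - 5 into supply: Ls = 2881.8 + 5W_b.
Equate demand and the shifted supply: 3834.8 - 3W_b = 2881.8 + 5W_b, giving 8W_b = 953, so W_b = 119.125.
So W_s = 114.125 and the quantity traded is L = 3834.8 - 3(119.125) = 3477.425.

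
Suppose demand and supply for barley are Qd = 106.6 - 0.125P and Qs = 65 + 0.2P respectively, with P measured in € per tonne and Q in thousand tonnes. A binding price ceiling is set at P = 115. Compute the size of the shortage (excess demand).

Shortage = 4.225

At P = 115: Qd = 92.225 and Qs = 88.
Shortage = Qd - Qs = 92.225 - 88 = 4.225.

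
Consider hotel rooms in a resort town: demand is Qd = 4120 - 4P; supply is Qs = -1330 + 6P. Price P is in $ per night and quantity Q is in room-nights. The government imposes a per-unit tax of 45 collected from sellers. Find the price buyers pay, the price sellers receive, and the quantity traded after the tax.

With a tax of 45 on sellers, they supply based on the net price P_s = P_b - 45, so Qs = -1600 + 6P_b.
Set Qd = Qs: 4120 - 4P_b = -1600 + 6P_b, so 5720 = 10P_b and P_b = 572.
So P_s = 527 and the quantity traded is Q = 4120 - 4(572) = 1832.

P_b = 572, P_s = 527, Q = 1832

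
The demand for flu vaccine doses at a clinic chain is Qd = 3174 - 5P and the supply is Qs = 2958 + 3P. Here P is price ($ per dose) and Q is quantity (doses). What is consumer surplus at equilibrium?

Consumer surplus = 923552.1

At equilibrium Qd = Qs, so 3174 - 5P = 2958 + 3P; collecting terms, 216 = 8P and P* = 27.
Plugging P* into demand: Q* = 3174 - 5(27) = 3039.
Demand choke price (Qd = 0): P = 3174/5 = 634.8. Consumer surplus = ½ × (634.8 - 27) × 3039 = 923552.1.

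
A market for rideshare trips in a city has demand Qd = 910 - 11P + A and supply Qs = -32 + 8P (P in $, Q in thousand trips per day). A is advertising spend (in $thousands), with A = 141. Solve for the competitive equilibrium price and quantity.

With A = 141, demand is Qd = 1051 - 11P.
Set Qd = Qs: 1051 - 11P = -32 + 8P, so 1083 = 19P and P* = 57.
From the demand curve, Q* = 1051 - 11(57) = 424.

P* = 57, Q* = 424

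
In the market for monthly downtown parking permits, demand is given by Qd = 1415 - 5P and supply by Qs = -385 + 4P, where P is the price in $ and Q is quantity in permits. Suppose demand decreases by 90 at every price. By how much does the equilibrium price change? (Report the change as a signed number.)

The market clears where 1415 - 5P = -385 + 4P. Rearranging, 9P = 1800, hence P* = 200.
From the demand curve, Q* = 1415 - 5(200) = 415.
After the shift, demand is Qd = 1325 - 5P.
New equilibrium: 1710 = 9P, so P = 190 and Q = 375.
ΔP = 190 - 200 = -10.

ΔP = -10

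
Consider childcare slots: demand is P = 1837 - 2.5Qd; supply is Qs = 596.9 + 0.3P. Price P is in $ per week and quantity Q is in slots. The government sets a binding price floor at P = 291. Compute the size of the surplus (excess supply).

In direct form, Qd = 734.8 - 0.4P.
Evaluating both curves at the floor price 291 gives Qd = 618.4, Qs = 684.2.
Surplus = Qs - Qd = 684.2 - 618.4 = 65.8.

Surplus = 65.8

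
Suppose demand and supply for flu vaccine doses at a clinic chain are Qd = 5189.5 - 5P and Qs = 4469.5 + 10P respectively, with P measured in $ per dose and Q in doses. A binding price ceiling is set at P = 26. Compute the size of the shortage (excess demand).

At P = 26: Qd = 5059.5 and Qs = 4729.5.
Shortage = Qd - Qs = 5059.5 - 4729.5 = 330.

Shortage = 330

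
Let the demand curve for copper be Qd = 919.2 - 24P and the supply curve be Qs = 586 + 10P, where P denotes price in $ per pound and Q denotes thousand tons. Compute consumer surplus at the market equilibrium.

Consumer surplus = 9747

The market clears where 919.2 - 24P = 586 + 10P. Rearranging, 34P = 333.2, hence P* = 9.8.
Then Q* = 919.2 - 24(9.8) = 684.
Demand choke price (Qd = 0): P = 919.2/24 = 38.3. Consumer surplus = ½ × (38.3 - 9.8) × 684 = 9747.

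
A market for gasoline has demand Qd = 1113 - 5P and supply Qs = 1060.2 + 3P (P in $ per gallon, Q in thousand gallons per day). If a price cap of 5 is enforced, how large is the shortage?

Shortage = 12.8

Evaluating both curves at the ceiling price 5 gives Qd = 1088, Qs = 1075.2.
Shortage = Qd - Qs = 1088 - 1075.2 = 12.8.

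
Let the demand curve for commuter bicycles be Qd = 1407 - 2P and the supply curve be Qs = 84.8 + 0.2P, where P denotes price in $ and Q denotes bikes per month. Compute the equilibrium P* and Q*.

Equating demand and supply, 1407 - 2P = 84.8 + 0.2P gives 2.2P = 1322.2, so P* = 601.
Then Q* = 1407 - 2(601) = 205.

P* = 601, Q* = 205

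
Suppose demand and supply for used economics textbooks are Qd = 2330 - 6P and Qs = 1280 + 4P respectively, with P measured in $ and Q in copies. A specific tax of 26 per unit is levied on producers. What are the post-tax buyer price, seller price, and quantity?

The tax drives a wedge P_b - P_s = 26. Substituting P_s = P_b - 26 into supply: Qs = 1176 + 4P_b.
Equate demand and the shifted supply: 2330 - 6P_b = 1176 + 4P_b, giving 10P_b = 1154, so P_b = 115.4.
So P_s = 89.4 and the quantity traded is Q = 2330 - 6(115.4) = 1637.6.

P_b = 115.4, P_s = 89.4, Q = 1637.6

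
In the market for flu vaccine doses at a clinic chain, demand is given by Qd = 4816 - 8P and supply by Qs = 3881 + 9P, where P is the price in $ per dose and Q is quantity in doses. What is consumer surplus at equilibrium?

Set Qd = Qs: 4816 - 8P = 3881 + 9P, so 935 = 17P and P* = 55.
Substitute back: Q* = 4816 - 8(55) = 4376.
Demand choke price (Qd = 0): P = 4816/8 = 602. Consumer surplus = ½ × (602 - 55) × 4376 = 1196836.

Consumer surplus = 1196836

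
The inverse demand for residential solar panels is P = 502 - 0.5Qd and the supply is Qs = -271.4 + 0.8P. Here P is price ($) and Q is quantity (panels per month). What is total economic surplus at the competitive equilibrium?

Inverting to quantity form: Qd = 1004 - 2P.
At equilibrium Qd = Qs, so 1004 - 2P = -271.4 + 0.8P; collecting terms, 1275.4 = 2.8P and P* = 455.5.
Substitute back: Q* = 1004 - 2(455.5) = 93.
Demand choke price = 502; supply choke price = 339.25. CS = ½(502 - 455.5)(93) = 2162.25; PS = ½(455.5 - 339.25)(93) = 5405.625. Total surplus = 7567.875.

Total surplus = 7567.875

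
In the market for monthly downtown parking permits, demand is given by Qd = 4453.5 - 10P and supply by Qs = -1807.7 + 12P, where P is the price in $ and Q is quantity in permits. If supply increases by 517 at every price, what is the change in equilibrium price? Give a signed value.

ΔP = -23.5

Equating demand and supply, 4453.5 - 10P = -1807.7 + 12P gives 22P = 6261.2, so P* = 284.6.
Then Q* = 4453.5 - 10(284.6) = 1607.5.
After the shift, supply is Qs = -1290.7 + 12P.
Re-solving, 22P = 5744.2 gives P = 261.1 and Q = 1842.5.
ΔP = 261.1 - 284.6 = -23.5.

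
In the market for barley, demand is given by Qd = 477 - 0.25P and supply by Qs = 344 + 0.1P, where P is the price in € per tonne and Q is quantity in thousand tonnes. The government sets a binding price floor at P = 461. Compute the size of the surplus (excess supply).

Surplus = 28.35

With P fixed at 461, quantity demanded is 361.75 and quantity supplied is 390.1.
Surplus = Qs - Qd = 390.1 - 361.75 = 28.35.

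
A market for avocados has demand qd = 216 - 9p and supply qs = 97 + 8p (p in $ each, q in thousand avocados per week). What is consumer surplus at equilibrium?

Set qd = qs: 216 - 9p = 97 + 8p, so 119 = 17p and p* = 7.
Then q* = 216 - 9(7) = 153.
Demand choke price (qd = 0): p = 216/9 = 24. Consumer surplus = ½ × (24 - 7) × 153 = 1300.5.

Consumer surplus = 1300.5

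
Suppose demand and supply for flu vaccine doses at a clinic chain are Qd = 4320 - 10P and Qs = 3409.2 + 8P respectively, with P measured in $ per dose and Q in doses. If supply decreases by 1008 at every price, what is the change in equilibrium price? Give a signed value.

Set Qd = Qs: 4320 - 10P = 3409.2 + 8P, so 910.8 = 18P and P* = 50.6.
From the demand curve, Q* = 4320 - 10(50.6) = 3814.
After the shift, supply is Qs = 2401.2 + 8P.
The new intersection has 1918.8 = 18P, i.e. P = 106.6, Q = 3254.
ΔP = 106.6 - 50.6 = 56.

ΔP = 56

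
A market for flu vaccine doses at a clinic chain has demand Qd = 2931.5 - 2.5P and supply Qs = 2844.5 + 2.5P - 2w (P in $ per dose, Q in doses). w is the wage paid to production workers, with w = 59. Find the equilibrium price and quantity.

P* = 41, Q* = 2829

With w = 59, supply is Qs = 2726.5 + 2.5P.
Equating demand and supply, 2931.5 - 2.5P = 2726.5 + 2.5P gives 5P = 205, so P* = 41.
Substitute back: Q* = 2931.5 - 2.5(41) = 2829.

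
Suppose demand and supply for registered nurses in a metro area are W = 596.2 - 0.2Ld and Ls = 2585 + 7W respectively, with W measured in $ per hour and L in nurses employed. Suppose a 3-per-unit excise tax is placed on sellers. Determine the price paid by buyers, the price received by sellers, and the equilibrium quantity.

Rewriting in direct form: Ld = 2981 - 5W.
Sellers keep W_s = W_b - 3 per unit, so supply in terms of the buyer price is Ls = 2564 + 7W_b.
Market clearing requires 2981 - 5W_b = 2564 + 7W_b; hence 417 = 12W_b and W_b = 34.75.
So W_s = 31.75 and the quantity traded is L = 2981 - 5(34.75) = 2807.25.

W_b = 34.75, W_s = 31.75, L = 2807.25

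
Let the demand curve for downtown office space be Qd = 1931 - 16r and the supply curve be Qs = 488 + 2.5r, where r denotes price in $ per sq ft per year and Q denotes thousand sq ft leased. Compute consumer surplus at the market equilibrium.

Equating demand and supply, 1931 - 16r = 488 + 2.5r gives 18.5r = 1443, so r* = 78.
Then Q* = 1931 - 16(78) = 683.
Demand choke price (Qd = 0): r = 1931/16 = 120.6875. Consumer surplus = ½ × (120.6875 - 78) × 683 = 14577.78125.

Consumer surplus = 14577.78125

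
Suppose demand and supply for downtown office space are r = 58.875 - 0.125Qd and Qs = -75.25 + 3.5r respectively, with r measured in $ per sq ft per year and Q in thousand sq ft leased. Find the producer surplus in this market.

Producer surplus = 1183

Solving each curve for Q: Qd = 471 - 8r.
Equating demand and supply, 471 - 8r = -75.25 + 3.5r gives 11.5r = 546.25, so r* = 47.5.
Then Q* = 471 - 8(47.5) = 91.
Supply choke price (Qs = 0): r = 21.5. Producer surplus = ½ × (47.5 - 21.5) × 91 = 1183.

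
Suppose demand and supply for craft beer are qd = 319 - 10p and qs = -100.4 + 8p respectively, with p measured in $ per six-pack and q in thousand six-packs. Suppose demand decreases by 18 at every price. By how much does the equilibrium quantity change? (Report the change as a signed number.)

At equilibrium qd = qs, so 319 - 10p = -100.4 + 8p; collecting terms, 419.4 = 18p and p* = 23.3.
Plugging p* into demand: q* = 319 - 10(23.3) = 86.
After the shift, demand is qd = 301 - 10p.
New equilibrium: 401.4 = 18p, so p = 22.3 and q = 78.
Δq = 78 - 86 = -8.

Δq = -8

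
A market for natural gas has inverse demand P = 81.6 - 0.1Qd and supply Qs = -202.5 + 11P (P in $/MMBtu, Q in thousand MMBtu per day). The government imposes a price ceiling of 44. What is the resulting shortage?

Shortage = 94.5

In direct form, Qd = 816 - 10P.
With P fixed at 44, quantity demanded is 376 and quantity supplied is 281.5.
Shortage = Qd - Qs = 376 - 281.5 = 94.5.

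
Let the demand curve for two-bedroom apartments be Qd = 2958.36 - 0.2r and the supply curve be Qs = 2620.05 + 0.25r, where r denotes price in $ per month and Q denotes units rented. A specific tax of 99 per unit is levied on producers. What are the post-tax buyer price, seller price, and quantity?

Producers keep r_s = r_b - 99 per unit, so supply in terms of the buyer price is Qs = 2595.3 + 0.25r_b.
Equate demand and the shifted supply: 2958.36 - 0.2r_b = 2595.3 + 0.25r_b, giving 0.45r_b = 363.06, so r_b = 806.8.
So r_s = 707.8 and the quantity traded is Q = 2958.36 - 0.2(806.8) = 2797.

r_b = 806.8, r_s = 707.8, Q = 2797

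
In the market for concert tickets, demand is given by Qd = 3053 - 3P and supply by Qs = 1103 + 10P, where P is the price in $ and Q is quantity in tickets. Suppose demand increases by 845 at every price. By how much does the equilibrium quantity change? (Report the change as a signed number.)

ΔQ = 650

Set Qd = Qs: 3053 - 3P = 1103 + 10P, so 1950 = 13P and P* = 150.
From the demand curve, Q* = 3053 - 3(150) = 2603.
After the shift, demand is Qd = 3898 - 3P.
Re-solving, 13P = 2795 gives P = 215 and Q = 3253.
ΔQ = 3253 - 2603 = 650.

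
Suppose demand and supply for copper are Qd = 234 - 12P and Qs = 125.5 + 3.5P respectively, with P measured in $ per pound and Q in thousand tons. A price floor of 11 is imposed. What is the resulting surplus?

Surplus = 62

At P = 11: Qd = 102 and Qs = 164.
Surplus = Qs - Qd = 164 - 102 = 62.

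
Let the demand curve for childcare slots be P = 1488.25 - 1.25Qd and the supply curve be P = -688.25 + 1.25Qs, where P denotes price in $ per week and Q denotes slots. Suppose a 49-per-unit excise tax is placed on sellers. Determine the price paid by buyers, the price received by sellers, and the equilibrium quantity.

P_b = 424.5, P_s = 375.5, Q = 851

In direct form, Qd = 1190.6 - 0.8P and Qs = 550.6 + 0.8P.
With a tax of 49 on sellers, they supply based on the net price P_s = P_b - 49, so Qs = 511.4 + 0.8P_b.
Equate demand and the shifted supply: 1190.6 - 0.8P_b = 511.4 + 0.8P_b, giving 1.6P_b = 679.2, so P_b = 424.5.
So P_s = 375.5 and the quantity traded is Q = 1190.6 - 0.8(424.5) = 851.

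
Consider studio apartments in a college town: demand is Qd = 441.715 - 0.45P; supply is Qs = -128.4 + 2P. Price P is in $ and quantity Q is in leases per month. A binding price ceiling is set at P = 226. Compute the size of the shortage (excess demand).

Shortage = 16.415

Evaluating both curves at the ceiling price 226 gives Qd = 340.015, Qs = 323.6.
Shortage = Qd - Qs = 340.015 - 323.6 = 16.415.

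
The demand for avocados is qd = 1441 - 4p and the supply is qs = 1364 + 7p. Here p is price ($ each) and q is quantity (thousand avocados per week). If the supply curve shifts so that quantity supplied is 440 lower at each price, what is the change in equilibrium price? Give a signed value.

Δp = 40

The market clears where 1441 - 4p = 1364 + 7p. Rearranging, 11p = 77, hence p* = 7.
From the demand curve, q* = 1441 - 4(7) = 1413.
After the shift, supply is qs = 924 + 7p.
The new intersection has 517 = 11p, i.e. p = 47, q = 1253.
Δp = 47 - 7 = 40.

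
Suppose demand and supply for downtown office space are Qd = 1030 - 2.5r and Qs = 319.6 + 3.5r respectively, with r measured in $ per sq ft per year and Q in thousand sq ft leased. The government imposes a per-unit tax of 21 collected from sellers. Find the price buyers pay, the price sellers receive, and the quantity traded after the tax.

Sellers keep r_s = r_b - 21 per unit, so supply in terms of the buyer price is Qs = 246.1 + 3.5r_b.
Market clearing requires 1030 - 2.5r_b = 246.1 + 3.5r_b; hence 783.9 = 6r_b and r_b = 130.65.
So r_s = 109.65 and the quantity traded is Q = 1030 - 2.5(130.65) = 703.375.

r_b = 130.65, r_s = 109.65, Q = 703.375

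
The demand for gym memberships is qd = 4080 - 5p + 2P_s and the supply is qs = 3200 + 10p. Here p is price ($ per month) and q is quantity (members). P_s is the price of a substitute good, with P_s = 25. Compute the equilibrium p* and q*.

With P_s = 25, demand is qd = 4130 - 5p.
Set qd = qs: 4130 - 5p = 3200 + 10p, so 930 = 15p and p* = 62.
Plugging p* into demand: q* = 4130 - 5(62) = 3820.

p* = 62, q* = 3820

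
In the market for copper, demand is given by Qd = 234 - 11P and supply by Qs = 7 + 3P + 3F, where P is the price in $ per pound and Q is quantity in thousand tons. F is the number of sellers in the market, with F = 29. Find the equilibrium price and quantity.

P* = 10, Q* = 124

With F = 29, supply is Qs = 94 + 3P.
Set Qd = Qs: 234 - 11P = 94 + 3P, so 140 = 14P and P* = 10.
Substitute back: Q* = 234 - 11(10) = 124.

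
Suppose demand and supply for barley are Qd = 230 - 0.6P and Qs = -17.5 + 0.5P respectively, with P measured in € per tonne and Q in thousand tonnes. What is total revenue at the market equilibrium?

Total revenue = 21375

Set Qd = Qs: 230 - 0.6P = -17.5 + 0.5P, so 247.5 = 1.1P and P* = 225.
Then Q* = 230 - 0.6(225) = 95.
Total revenue = P* × Q* = 225 × 95 = 21375.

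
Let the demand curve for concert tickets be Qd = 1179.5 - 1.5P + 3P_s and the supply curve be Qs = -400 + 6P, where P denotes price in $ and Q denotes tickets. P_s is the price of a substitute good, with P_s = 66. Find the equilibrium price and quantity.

With P_s = 66, demand is Qd = 1377.5 - 1.5P.
At equilibrium Qd = Qs, so 1377.5 - 1.5P = -400 + 6P; collecting terms, 1777.5 = 7.5P and P* = 237.
Plugging P* into demand: Q* = 1377.5 - 1.5(237) = 1022.

P* = 237, Q* = 1022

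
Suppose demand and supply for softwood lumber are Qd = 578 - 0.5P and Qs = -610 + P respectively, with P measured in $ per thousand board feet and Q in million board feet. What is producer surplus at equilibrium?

At equilibrium Qd = Qs, so 578 - 0.5P = -610 + P; collecting terms, 1188 = 1.5P and P* = 792.
Plugging P* into demand: Q* = 578 - 0.5(792) = 182.
Supply choke price (Qs = 0): P = 610. Producer surplus = ½ × (792 - 610) × 182 = 16562.

Producer surplus = 16562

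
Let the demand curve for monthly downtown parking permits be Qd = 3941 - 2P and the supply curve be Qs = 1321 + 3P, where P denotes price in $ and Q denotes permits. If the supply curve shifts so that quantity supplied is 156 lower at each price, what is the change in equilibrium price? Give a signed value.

ΔP = 31.2

Equating demand and supply, 3941 - 2P = 1321 + 3P gives 5P = 2620, so P* = 524.
Substitute back: Q* = 3941 - 2(524) = 2893.
After the shift, supply is Qs = 1165 + 3P.
Re-solving, 5P = 2776 gives P = 555.2 and Q = 2830.6.
ΔP = 555.2 - 524 = 31.2.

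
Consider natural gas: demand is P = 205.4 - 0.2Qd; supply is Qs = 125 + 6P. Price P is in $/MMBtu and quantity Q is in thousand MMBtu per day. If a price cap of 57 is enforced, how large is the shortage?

Shortage = 275

Inverting to quantity form: Qd = 1027 - 5P.
Evaluating both curves at the ceiling price 57 gives Qd = 742, Qs = 467.
Shortage = Qd - Qs = 742 - 467 = 275.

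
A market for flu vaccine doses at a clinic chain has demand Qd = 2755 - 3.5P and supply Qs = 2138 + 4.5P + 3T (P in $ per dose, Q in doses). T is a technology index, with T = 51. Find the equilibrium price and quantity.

P* = 58, Q* = 2552

With T = 51, supply is Qs = 2291 + 4.5P.
At equilibrium Qd = Qs, so 2755 - 3.5P = 2291 + 4.5P; collecting terms, 464 = 8P and P* = 58.
Substitute back: Q* = 2755 - 3.5(58) = 2552.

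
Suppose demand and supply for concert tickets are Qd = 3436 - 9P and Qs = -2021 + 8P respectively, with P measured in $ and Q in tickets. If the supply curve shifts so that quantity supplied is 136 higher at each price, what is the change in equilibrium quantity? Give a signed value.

At equilibrium Qd = Qs, so 3436 - 9P = -2021 + 8P; collecting terms, 5457 = 17P and P* = 321.
Plugging P* into demand: Q* = 3436 - 9(321) = 547.
After the shift, supply is Qs = -1885 + 8P.
The new intersection has 5321 = 17P, i.e. P = 313, Q = 619.
ΔQ = 619 - 547 = 72.

ΔQ = 72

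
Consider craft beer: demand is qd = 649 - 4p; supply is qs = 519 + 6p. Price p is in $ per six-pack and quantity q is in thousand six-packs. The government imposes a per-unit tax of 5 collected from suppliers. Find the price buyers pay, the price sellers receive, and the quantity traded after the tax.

The tax drives a wedge p_b - p_s = 5. Substituting p_s = p_b - 5 into supply: qs = 489 + 6p_b.
Equate demand and the shifted supply: 649 - 4p_b = 489 + 6p_b, giving 10p_b = 160, so p_b = 16.
So p_s = 11 and the quantity traded is q = 649 - 4(16) = 585.

p_b = 16, p_s = 11, q = 585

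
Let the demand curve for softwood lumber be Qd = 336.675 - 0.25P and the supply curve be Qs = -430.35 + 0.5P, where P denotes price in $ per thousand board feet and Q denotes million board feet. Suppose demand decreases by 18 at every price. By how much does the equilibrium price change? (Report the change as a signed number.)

The market clears where 336.675 - 0.25P = -430.35 + 0.5P. Rearranging, 0.75P = 767.025, hence P* = 1022.7.
Substitute back: Q* = 336.675 - 0.25(1022.7) = 81.
After the shift, demand is Qd = 318.675 - 0.25P.
New equilibrium: 749.025 = 0.75P, so P = 998.7 and Q = 69.
ΔP = 998.7 - 1022.7 = -24.

ΔP = -24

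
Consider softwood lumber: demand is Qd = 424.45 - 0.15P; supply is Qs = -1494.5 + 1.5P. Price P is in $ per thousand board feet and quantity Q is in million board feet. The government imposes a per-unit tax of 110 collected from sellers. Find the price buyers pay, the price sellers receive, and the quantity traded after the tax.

P_b = 1263, P_s = 1153, Q = 235

With a tax of 110 on sellers, they supply based on the net price P_s = P_b - 110, so Qs = -1659.5 + 1.5P_b.
Equate demand and the shifted supply: 424.45 - 0.15P_b = -1659.5 + 1.5P_b, giving 1.65P_b = 2083.95, so P_b = 1263.
Then P_s = 1263 - 110 = 1153 and Q = 424.45 - 0.15(1263) = 235.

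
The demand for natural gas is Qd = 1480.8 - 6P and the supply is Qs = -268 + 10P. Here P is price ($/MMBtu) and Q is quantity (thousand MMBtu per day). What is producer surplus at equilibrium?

At equilibrium Qd = Qs, so 1480.8 - 6P = -268 + 10P; collecting terms, 1748.8 = 16P and P* = 109.3.
Plugging P* into demand: Q* = 1480.8 - 6(109.3) = 825.
Supply choke price (Qs = 0): P = 26.8. Producer surplus = ½ × (109.3 - 26.8) × 825 = 34031.25.

Producer surplus = 34031.25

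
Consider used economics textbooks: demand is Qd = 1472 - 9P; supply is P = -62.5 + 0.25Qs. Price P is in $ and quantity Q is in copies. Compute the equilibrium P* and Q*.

Solving each curve for Q: Qs = 250 + 4P.
Set Qd = Qs: 1472 - 9P = 250 + 4P, so 1222 = 13P and P* = 94.
Substitute back: Q* = 1472 - 9(94) = 626.

P* = 94, Q* = 626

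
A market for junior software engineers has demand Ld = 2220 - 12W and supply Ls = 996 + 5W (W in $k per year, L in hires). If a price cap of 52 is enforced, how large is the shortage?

Evaluating both curves at the ceiling price 52 gives Ld = 1596, Ls = 1256.
Shortage = Ld - Ls = 1596 - 1256 = 340.

Shortage = 340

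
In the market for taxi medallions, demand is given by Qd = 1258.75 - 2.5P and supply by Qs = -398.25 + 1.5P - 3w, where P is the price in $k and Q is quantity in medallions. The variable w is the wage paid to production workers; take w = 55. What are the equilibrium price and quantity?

P* = 455.5, Q* = 120

With w = 55, supply is Qs = -563.25 + 1.5P.
At equilibrium Qd = Qs, so 1258.75 - 2.5P = -563.25 + 1.5P; collecting terms, 1822 = 4P and P* = 455.5.
Plugging P* into demand: Q* = 1258.75 - 2.5(455.5) = 120.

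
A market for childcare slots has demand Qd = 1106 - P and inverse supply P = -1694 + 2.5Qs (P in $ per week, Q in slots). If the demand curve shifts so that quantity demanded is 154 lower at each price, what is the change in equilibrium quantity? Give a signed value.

ΔQ = -44

Solving each curve for Q: Qs = 677.6 + 0.4P.
Equating demand and supply, 1106 - P = 677.6 + 0.4P gives 1.4P = 428.4, so P* = 306.
Then Q* = 1106 - 306 = 800.
After the shift, demand is Qd = 952 - P.
New equilibrium: 274.4 = 1.4P, so P = 196 and Q = 756.
ΔQ = 756 - 800 = -44.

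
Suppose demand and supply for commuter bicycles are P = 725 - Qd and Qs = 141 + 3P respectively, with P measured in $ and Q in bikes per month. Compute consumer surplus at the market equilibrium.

Consumer surplus = 167620.5

Solving each curve for Q: Qd = 725 - P.
Equating demand and supply, 725 - P = 141 + 3P gives 4P = 584, so P* = 146.
Substitute back: Q* = 725 - 146 = 579.
Demand choke price (Qd = 0): P = 725. Consumer surplus = ½ × (725 - 146) × 579 = 167620.5.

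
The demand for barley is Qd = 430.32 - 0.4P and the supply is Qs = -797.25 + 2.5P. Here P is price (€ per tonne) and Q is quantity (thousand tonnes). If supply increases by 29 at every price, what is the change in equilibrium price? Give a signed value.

ΔP = -10

Equating demand and supply, 430.32 - 0.4P = -797.25 + 2.5P gives 2.9P = 1227.57, so P* = 423.3.
Then Q* = 430.32 - 0.4(423.3) = 261.
After the shift, supply is Qs = -768.25 + 2.5P.
New equilibrium: 1198.57 = 2.9P, so P = 413.3 and Q = 265.
ΔP = 413.3 - 423.3 = -10.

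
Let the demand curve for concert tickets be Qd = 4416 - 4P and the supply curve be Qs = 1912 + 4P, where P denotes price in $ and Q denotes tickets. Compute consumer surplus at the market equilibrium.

Equating demand and supply, 4416 - 4P = 1912 + 4P gives 8P = 2504, so P* = 313.
Substitute back: Q* = 4416 - 4(313) = 3164.
Demand choke price (Qd = 0): P = 4416/4 = 1104. Consumer surplus = ½ × (1104 - 313) × 3164 = 1251362.

Consumer surplus = 1251362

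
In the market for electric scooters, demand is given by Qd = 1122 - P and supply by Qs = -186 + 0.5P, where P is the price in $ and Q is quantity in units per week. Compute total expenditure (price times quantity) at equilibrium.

Set Qd = Qs: 1122 - P = -186 + 0.5P, so 1308 = 1.5P and P* = 872.
Plugging P* into demand: Q* = 1122 - 872 = 250.
Total expenditure = P* × Q* = 872 × 250 = 218000.

Total expenditure = 218000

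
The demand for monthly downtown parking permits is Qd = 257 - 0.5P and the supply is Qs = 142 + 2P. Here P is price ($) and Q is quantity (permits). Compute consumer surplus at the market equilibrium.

At equilibrium Qd = Qs, so 257 - 0.5P = 142 + 2P; collecting terms, 115 = 2.5P and P* = 46.
Then Q* = 257 - 0.5(46) = 234.
Demand choke price (Qd = 0): P = 257/0.5 = 514. Consumer surplus = ½ × (514 - 46) × 234 = 54756.

Consumer surplus = 54756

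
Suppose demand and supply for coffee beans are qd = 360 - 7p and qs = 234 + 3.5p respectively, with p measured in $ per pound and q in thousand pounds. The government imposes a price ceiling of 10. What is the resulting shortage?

Shortage = 21

At p = 10: qd = 290 and qs = 269.
Shortage = qd - qs = 290 - 269 = 21.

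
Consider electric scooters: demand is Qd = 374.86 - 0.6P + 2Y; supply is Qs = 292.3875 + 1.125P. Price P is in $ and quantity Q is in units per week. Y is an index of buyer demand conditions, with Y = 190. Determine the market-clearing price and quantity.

With Y = 190, demand is Qd = 754.86 - 0.6P.
Set Qd = Qs: 754.86 - 0.6P = 292.3875 + 1.125P, so 462.4725 = 1.725P and P* = 268.1.
From the demand curve, Q* = 754.86 - 0.6(268.1) = 594.

P* = 268.1, Q* = 594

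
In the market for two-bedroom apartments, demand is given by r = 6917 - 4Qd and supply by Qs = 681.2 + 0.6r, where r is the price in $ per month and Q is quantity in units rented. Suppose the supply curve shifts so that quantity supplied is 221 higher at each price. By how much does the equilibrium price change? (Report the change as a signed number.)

Δr = -260

Rewriting in direct form: Qd = 1729.25 - 0.25r.
The market clears where 1729.25 - 0.25r = 681.2 + 0.6r. Rearranging, 0.85r = 1048.05, hence r* = 1233.
From the demand curve, Q* = 1729.25 - 0.25(1233) = 1421.
After the shift, supply is Qs = 902.2 + 0.6r.
New equilibrium: 827.05 = 0.85r, so r = 973 and Q = 1486.
Δr = 973 - 1233 = -260.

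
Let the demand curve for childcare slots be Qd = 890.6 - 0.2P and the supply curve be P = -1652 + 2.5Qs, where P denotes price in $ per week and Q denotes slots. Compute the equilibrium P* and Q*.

P* = 383, Q* = 814

In direct form, Qs = 660.8 + 0.4P.
Equating demand and supply, 890.6 - 0.2P = 660.8 + 0.4P gives 0.6P = 229.8, so P* = 383.
Substitute back: Q* = 890.6 - 0.2(383) = 814.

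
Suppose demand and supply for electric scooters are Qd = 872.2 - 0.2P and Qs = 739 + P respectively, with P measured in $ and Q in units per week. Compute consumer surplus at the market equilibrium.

Set Qd = Qs: 872.2 - 0.2P = 739 + P, so 133.2 = 1.2P and P* = 111.
From the demand curve, Q* = 872.2 - 0.2(111) = 850.
Demand choke price (Qd = 0): P = 872.2/0.2 = 4361. Consumer surplus = ½ × (4361 - 111) × 850 = 1806250.

Consumer surplus = 1806250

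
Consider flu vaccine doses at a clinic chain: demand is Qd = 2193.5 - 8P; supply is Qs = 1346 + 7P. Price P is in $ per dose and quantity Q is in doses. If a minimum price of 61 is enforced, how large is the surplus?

Surplus = 67.5

At P = 61: Qd = 1705.5 and Qs = 1773.
Surplus = Qs - Qd = 1773 - 1705.5 = 67.5.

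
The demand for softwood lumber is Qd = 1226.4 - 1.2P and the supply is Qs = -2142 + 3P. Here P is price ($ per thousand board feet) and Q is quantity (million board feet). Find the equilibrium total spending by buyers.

Total spending by buyers = 211728

Equating demand and supply, 1226.4 - 1.2P = -2142 + 3P gives 4.2P = 3368.4, so P* = 802.
Plugging P* into demand: Q* = 1226.4 - 1.2(802) = 264.
Total spending by buyers = P* × Q* = 802 × 264 = 211728.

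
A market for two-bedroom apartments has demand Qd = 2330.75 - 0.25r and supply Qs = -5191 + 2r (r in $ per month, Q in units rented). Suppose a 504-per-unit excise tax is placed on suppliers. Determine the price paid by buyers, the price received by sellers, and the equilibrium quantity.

The tax drives a wedge r_b - r_s = 504. Substituting r_s = r_b - 504 into supply: Qs = -6199 + 2r_b.
Set Qd = Qs: 2330.75 - 0.25r_b = -6199 + 2r_b, so 8529.75 = 2.25r_b and r_b = 3791.
Then r_s = 3791 - 504 = 3287 and Q = 2330.75 - 0.25(3791) = 1383.

r_b = 3791, r_s = 3287, Q = 1383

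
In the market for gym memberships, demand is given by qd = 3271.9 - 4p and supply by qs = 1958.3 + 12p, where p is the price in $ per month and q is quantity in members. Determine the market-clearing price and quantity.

Equating demand and supply, 3271.9 - 4p = 1958.3 + 12p gives 16p = 1313.6, so p* = 82.1.
Substitute back: q* = 3271.9 - 4(82.1) = 2943.5.

p* = 82.1, q* = 2943.5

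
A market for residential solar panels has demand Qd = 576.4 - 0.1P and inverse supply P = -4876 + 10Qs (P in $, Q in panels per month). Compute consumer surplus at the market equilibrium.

Rewriting in direct form: Qs = 487.6 + 0.1P.
At equilibrium Qd = Qs, so 576.4 - 0.1P = 487.6 + 0.1P; collecting terms, 88.8 = 0.2P and P* = 444.
From the demand curve, Q* = 576.4 - 0.1(444) = 532.
Demand choke price (Qd = 0): P = 576.4/0.1 = 5764. Consumer surplus = ½ × (5764 - 444) × 532 = 1415120.

Consumer surplus = 1415120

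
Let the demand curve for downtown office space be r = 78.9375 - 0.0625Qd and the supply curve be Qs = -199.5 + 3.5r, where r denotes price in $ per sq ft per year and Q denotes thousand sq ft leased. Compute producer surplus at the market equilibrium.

In direct form, Qd = 1263 - 16r.
At equilibrium Qd = Qs, so 1263 - 16r = -199.5 + 3.5r; collecting terms, 1462.5 = 19.5r and r* = 75.
Plugging r* into demand: Q* = 1263 - 16(75) = 63.
Supply choke price (Qs = 0): r = 57. Producer surplus = ½ × (75 - 57) × 63 = 567.

Producer surplus = 567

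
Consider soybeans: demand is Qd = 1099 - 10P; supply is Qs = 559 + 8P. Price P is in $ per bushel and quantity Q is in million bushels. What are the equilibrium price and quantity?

At equilibrium Qd = Qs, so 1099 - 10P = 559 + 8P; collecting terms, 540 = 18P and P* = 30.
Substitute back: Q* = 1099 - 10(30) = 799.

P* = 30, Q* = 799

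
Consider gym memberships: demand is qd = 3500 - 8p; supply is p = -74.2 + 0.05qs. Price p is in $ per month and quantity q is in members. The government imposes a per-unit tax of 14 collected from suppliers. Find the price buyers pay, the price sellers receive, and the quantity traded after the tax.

p_b = 82, p_s = 68, q = 2844

Rewriting in direct form: qs = 1484 + 20p.
Suppliers keep p_s = p_b - 14 per unit, so supply in terms of the buyer price is qs = 1204 + 20p_b.
Equate demand and the shifted supply: 3500 - 8p_b = 1204 + 20p_b, giving 28p_b = 2296, so p_b = 82.
Then p_s = 82 - 14 = 68 and q = 3500 - 8(82) = 2844.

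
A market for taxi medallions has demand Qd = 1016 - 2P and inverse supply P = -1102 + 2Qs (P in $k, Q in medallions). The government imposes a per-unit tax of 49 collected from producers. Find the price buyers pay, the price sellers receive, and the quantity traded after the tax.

Solving each curve for Q: Qs = 551 + 0.5P.
The tax drives a wedge P_b - P_s = 49. Substituting P_s = P_b - 49 into supply: Qs = 526.5 + 0.5P_b.
Market clearing requires 1016 - 2P_b = 526.5 + 0.5P_b; hence 489.5 = 2.5P_b and P_b = 195.8.
Then P_s = 195.8 - 49 = 146.8 and Q = 1016 - 2(195.8) = 624.4.

P_b = 195.8, P_s = 146.8, Q = 624.4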